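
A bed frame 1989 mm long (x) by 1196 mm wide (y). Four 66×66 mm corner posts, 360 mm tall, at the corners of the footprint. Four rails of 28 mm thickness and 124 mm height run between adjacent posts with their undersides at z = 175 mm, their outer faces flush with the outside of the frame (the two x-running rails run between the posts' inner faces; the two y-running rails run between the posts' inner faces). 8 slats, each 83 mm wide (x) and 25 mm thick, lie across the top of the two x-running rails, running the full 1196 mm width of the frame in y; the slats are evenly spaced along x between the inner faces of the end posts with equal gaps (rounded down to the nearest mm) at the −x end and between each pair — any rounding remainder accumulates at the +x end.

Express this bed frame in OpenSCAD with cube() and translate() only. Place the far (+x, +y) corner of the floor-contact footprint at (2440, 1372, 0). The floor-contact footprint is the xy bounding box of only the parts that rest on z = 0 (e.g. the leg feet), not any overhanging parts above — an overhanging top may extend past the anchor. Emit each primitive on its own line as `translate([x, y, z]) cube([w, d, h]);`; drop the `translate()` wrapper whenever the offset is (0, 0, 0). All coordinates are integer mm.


translate([451, 176, 0]) cube([66, 66, 360]);
translate([451, 1306, 0]) cube([66, 66, 360]);
translate([2374, 176, 0]) cube([66, 66, 360]);
translate([2374, 1306, 0]) cube([66, 66, 360]);
translate([517, 176, 175]) cube([1857, 28, 124]);
translate([517, 1344, 175]) cube([1857, 28, 124]);
translate([451, 242, 175]) cube([28, 1064, 124]);
translate([2412, 242, 175]) cube([28, 1064, 124]);
translate([649, 176, 299]) cube([83, 1196, 25]);
translate([864, 176, 299]) cube([83, 1196, 25]);
translate([1079, 176, 299]) cube([83, 1196, 25]);
translate([1294, 176, 299]) cube([83, 1196, 25]);
translate([1509, 176, 299]) cube([83, 1196, 25]);
translate([1724, 176, 299]) cube([83, 1196, 25]);
translate([1939, 176, 299]) cube([83, 1196, 25]);
translate([2154, 176, 299]) cube([83, 1196, 25]);


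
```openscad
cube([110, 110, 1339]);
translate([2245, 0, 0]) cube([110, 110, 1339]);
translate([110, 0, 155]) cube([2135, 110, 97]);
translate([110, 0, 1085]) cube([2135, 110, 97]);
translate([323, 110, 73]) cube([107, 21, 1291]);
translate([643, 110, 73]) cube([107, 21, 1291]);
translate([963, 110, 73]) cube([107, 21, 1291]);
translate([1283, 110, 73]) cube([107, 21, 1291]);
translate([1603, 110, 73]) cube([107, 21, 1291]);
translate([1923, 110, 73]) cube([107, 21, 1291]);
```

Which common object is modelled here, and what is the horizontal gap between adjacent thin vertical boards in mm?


A fence section. The picket gap is 213 mm.

Two posts, two rails, 6 pickets — a fence section. Span 2135 mm holds 6 pickets of 107 mm with 7 equal gaps: ⌊(2135 − 6·107) / 7⌋ = 213 mm.


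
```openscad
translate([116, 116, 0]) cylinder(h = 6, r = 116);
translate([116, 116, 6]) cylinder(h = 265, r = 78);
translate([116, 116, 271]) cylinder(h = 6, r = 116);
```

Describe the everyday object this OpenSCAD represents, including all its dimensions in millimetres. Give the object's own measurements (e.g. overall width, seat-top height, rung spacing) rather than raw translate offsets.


A spool: two coaxial disc flanges of radius 116 mm and thickness 6 mm, joined by a core cylinder of radius 78 mm and height 265 mm. The lower flange rests on z = 0 and the three cylinders share a vertical axis.


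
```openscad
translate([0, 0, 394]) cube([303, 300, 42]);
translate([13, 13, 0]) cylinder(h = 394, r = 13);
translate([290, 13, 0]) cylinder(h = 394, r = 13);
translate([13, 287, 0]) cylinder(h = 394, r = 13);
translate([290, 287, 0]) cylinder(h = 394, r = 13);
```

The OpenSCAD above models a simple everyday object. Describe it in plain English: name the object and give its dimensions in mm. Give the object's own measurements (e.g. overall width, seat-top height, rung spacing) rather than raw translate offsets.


A simple wooden stool: a rectangular seat 303 mm (x) by 300 mm (y), 42 mm thick, top face at z = 436 mm, on four round legs, each 26 mm in diameter. The legs rest on z = 0, each leg's axis is inset half a diameter from the nearest pair of seat edges (so the leg's bounding box is flush with the corner).


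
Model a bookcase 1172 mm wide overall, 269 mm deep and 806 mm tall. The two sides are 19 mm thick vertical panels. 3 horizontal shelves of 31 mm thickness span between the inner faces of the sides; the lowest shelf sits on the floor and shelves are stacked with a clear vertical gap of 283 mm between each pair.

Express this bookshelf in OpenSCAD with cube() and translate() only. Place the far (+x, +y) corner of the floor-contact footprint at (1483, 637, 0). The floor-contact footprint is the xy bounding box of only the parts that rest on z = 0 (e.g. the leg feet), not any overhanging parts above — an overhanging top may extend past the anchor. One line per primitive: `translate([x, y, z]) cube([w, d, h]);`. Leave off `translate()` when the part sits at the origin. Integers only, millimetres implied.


translate([311, 368, 0]) cube([19, 269, 806]);
translate([1464, 368, 0]) cube([19, 269, 806]);
translate([330, 368, 0]) cube([1134, 269, 31]);
translate([330, 368, 314]) cube([1134, 269, 31]);
translate([330, 368, 628]) cube([1134, 269, 31]);


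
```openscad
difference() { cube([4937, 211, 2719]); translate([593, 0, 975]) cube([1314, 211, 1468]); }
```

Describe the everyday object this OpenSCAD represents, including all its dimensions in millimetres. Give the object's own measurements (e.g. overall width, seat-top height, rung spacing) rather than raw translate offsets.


A wall 4937 mm long (x), 211 mm thick (y), 2719 mm tall, with a rectangular window opening cut through it. The opening is 1314 mm wide and 1468 mm tall; its sill is at z = 975 mm and its near (−x) edge is 593 mm from the wall's −x end. The opening passes through the full wall thickness.


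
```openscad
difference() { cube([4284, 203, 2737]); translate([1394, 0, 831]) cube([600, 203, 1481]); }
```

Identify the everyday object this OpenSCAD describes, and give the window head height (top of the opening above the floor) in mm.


A wall with a window opening. The window head height is 2312 mm.

A wall with a rectangular opening subtracted — a window. Sill at z = 831, opening 1481 mm tall, so the head is at 831 + 1481 = 2312 mm.


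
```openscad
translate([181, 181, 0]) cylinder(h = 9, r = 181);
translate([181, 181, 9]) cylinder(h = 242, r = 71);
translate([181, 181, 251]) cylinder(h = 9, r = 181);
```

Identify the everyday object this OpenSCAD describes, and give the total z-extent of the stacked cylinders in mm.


A spool. The overall height is 260 mm.

Three coaxial cylinders, large–small–large — a spool. Two 9 mm flanges and a 242 mm core give 9 + 242 + 9 = 260 mm.


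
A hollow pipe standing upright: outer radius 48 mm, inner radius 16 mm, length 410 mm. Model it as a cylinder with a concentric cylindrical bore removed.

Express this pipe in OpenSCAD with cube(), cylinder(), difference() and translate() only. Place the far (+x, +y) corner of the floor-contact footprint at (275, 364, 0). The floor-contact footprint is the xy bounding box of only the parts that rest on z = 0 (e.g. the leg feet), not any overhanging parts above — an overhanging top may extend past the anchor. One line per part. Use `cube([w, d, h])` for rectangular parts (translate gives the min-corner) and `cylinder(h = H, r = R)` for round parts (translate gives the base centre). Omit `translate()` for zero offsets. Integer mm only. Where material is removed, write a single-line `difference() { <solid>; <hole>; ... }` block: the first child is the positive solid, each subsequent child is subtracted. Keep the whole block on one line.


difference() { translate([227, 316, 0]) cylinder(h = 410, r = 48); translate([227, 316, 0]) cylinder(h = 410, r = 16); }


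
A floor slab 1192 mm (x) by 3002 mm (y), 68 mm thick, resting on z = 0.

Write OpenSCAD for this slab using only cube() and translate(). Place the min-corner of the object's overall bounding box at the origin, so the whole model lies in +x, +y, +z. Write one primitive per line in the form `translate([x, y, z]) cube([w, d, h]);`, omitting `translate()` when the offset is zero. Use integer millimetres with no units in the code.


cube([1192, 3002, 68]);


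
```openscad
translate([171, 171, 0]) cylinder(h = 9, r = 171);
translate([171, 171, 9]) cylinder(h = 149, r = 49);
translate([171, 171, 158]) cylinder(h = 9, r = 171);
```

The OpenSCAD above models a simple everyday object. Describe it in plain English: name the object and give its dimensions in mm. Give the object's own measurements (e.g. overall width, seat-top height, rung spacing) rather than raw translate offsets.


A spool: two coaxial disc flanges of radius 171 mm and thickness 9 mm, joined by a core cylinder of radius 49 mm and height 149 mm. The lower flange rests on z = 0 and the three cylinders share a vertical axis.


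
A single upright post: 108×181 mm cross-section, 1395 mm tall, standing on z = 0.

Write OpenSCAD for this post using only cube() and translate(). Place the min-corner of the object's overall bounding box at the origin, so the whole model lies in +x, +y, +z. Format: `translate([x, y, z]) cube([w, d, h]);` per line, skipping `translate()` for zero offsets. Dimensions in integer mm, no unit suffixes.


cube([108, 181, 1395]);


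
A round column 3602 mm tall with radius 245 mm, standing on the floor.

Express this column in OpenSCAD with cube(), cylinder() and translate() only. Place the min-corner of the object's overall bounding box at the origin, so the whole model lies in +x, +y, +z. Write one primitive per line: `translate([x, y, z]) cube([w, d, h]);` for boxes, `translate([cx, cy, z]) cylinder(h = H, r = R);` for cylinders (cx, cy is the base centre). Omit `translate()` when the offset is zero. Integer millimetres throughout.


translate([245, 245, 0]) cylinder(h = 3602, r = 245);


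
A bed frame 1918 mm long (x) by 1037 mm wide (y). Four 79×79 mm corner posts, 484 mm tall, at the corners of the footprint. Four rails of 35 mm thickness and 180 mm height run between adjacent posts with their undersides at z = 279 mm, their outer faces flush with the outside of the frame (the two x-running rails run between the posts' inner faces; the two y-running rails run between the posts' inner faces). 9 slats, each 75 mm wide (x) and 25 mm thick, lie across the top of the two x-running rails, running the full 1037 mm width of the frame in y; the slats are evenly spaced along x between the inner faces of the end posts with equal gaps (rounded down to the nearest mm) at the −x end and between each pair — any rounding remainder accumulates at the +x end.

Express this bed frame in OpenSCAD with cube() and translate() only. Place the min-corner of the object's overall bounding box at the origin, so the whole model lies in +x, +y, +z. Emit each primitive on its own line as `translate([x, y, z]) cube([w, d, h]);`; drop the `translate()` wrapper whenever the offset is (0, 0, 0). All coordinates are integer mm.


cube([79, 79, 484]);
translate([0, 958, 0]) cube([79, 79, 484]);
translate([1839, 0, 0]) cube([79, 79, 484]);
translate([1839, 958, 0]) cube([79, 79, 484]);
translate([79, 0, 279]) cube([1760, 35, 180]);
translate([79, 1002, 279]) cube([1760, 35, 180]);
translate([0, 79, 279]) cube([35, 879, 180]);
translate([1883, 79, 279]) cube([35, 879, 180]);
translate([187, 0, 459]) cube([75, 1037, 25]);
translate([370, 0, 459]) cube([75, 1037, 25]);
translate([553, 0, 459]) cube([75, 1037, 25]);
translate([736, 0, 459]) cube([75, 1037, 25]);
translate([919, 0, 459]) cube([75, 1037, 25]);
translate([1102, 0, 459]) cube([75, 1037, 25]);
translate([1285, 0, 459]) cube([75, 1037, 25]);
translate([1468, 0, 459]) cube([75, 1037, 25]);
translate([1651, 0, 459]) cube([75, 1037, 25]);


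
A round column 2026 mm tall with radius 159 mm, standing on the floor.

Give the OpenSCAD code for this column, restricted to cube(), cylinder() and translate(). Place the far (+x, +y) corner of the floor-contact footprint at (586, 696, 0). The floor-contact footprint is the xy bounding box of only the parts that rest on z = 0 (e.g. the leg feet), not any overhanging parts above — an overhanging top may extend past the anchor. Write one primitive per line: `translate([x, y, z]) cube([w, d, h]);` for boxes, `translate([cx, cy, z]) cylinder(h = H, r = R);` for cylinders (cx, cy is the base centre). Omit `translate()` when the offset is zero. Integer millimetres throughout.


translate([427, 537, 0]) cylinder(h = 2026, r = 159);


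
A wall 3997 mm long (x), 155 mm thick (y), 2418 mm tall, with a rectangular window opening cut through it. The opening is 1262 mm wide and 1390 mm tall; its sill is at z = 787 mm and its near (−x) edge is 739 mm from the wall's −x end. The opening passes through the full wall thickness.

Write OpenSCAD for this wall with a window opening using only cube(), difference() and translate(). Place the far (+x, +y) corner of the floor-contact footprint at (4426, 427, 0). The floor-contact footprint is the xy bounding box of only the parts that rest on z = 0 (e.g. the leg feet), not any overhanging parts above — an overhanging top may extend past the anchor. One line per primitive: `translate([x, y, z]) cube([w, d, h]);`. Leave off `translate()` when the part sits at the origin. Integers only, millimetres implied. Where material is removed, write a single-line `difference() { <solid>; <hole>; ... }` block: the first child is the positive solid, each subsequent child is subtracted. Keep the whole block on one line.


difference() { translate([429, 272, 0]) cube([3997, 155, 2418]); translate([1168, 272, 787]) cube([1262, 155, 1390]); }


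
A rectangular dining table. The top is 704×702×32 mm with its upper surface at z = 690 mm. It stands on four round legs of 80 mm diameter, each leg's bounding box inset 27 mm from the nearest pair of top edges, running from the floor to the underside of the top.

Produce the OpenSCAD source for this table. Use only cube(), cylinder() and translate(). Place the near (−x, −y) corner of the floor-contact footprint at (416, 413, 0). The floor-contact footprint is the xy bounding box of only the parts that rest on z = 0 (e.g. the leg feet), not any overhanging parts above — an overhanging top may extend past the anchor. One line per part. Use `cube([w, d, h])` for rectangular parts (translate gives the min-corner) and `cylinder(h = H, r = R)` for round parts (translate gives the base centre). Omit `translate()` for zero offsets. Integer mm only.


// leg_h = 690 - 32 = 658
translate([389, 386, 658]) cube([704, 702, 32]);
translate([456, 453, 0]) cylinder(h = 658, r = 40);
translate([1026, 453, 0]) cylinder(h = 658, r = 40);
translate([456, 1021, 0]) cylinder(h = 658, r = 40);
translate([1026, 1021, 0]) cylinder(h = 658, r = 40);


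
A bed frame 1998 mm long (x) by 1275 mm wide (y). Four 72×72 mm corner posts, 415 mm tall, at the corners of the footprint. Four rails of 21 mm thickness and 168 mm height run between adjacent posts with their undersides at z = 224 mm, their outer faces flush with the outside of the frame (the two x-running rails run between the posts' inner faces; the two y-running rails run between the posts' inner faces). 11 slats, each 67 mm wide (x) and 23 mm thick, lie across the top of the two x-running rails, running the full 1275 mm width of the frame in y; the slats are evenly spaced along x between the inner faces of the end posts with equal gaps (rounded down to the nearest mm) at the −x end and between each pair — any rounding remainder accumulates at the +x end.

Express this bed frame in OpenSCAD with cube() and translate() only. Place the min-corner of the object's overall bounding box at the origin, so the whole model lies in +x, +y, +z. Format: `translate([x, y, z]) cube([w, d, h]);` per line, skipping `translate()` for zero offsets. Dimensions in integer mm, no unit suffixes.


cube([72, 72, 415]);
translate([0, 1203, 0]) cube([72, 72, 415]);
translate([1926, 0, 0]) cube([72, 72, 415]);
translate([1926, 1203, 0]) cube([72, 72, 415]);
translate([72, 0, 224]) cube([1854, 21, 168]);
translate([72, 1254, 224]) cube([1854, 21, 168]);
translate([0, 72, 224]) cube([21, 1131, 168]);
translate([1977, 72, 224]) cube([21, 1131, 168]);
translate([165, 0, 392]) cube([67, 1275, 23]);
translate([325, 0, 392]) cube([67, 1275, 23]);
translate([485, 0, 392]) cube([67, 1275, 23]);
translate([645, 0, 392]) cube([67, 1275, 23]);
translate([805, 0, 392]) cube([67, 1275, 23]);
translate([965, 0, 392]) cube([67, 1275, 23]);
translate([1125, 0, 392]) cube([67, 1275, 23]);
translate([1285, 0, 392]) cube([67, 1275, 23]);
translate([1445, 0, 392]) cube([67, 1275, 23]);
translate([1605, 0, 392]) cube([67, 1275, 23]);
translate([1765, 0, 392]) cube([67, 1275, 23]);


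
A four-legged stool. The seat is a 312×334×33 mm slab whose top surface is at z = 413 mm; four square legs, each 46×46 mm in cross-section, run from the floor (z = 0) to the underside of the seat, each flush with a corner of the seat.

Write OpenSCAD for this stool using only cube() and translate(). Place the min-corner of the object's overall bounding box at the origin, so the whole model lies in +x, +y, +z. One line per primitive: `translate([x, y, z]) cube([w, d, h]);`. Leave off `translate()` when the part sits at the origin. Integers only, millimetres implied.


translate([0, 0, 380]) cube([312, 334, 33]);
cube([46, 46, 380]);
translate([266, 0, 0]) cube([46, 46, 380]);
translate([0, 288, 0]) cube([46, 46, 380]);
translate([266, 288, 0]) cube([46, 46, 380]);


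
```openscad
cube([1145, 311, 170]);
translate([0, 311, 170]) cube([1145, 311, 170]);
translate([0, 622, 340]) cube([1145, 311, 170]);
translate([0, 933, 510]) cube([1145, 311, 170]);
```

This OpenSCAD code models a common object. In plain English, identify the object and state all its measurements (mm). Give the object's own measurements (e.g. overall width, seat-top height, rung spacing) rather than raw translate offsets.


A straight staircase of 4 solid steps. Each step is 1145 mm wide (x), 311 mm deep (y, the going) and 170 mm tall (the rise). The first step rests on the floor; each subsequent step sits one going further in +y and one rise higher in +z, directly behind and above the previous step with no overlap.


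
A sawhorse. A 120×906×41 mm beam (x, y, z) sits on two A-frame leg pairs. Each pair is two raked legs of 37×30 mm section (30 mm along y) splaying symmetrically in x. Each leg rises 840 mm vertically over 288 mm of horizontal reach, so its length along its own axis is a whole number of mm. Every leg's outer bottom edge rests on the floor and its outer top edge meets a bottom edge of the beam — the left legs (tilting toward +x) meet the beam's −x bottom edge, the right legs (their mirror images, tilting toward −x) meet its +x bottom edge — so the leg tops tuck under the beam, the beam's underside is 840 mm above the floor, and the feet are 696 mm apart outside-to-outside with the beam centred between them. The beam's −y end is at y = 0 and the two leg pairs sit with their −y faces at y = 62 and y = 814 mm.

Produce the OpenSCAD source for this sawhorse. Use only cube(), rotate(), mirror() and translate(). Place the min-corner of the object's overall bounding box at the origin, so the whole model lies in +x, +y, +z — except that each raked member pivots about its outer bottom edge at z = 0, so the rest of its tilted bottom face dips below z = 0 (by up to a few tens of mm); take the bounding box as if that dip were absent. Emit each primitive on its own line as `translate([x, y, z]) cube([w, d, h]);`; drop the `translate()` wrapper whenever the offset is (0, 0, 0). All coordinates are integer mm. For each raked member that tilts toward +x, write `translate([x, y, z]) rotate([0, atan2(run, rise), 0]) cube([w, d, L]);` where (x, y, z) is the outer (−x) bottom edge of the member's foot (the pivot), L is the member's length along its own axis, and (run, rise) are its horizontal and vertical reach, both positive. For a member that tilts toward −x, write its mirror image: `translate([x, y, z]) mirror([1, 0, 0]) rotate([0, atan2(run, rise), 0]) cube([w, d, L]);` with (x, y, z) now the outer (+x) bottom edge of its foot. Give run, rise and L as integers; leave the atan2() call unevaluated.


translate([288, 0, 840]) cube([120, 906, 41]);
translate([0, 62, 0]) rotate([0, atan2(288, 840), 0]) cube([37, 30, 888]);
translate([696, 62, 0]) mirror([1, 0, 0]) rotate([0, atan2(288, 840), 0]) cube([37, 30, 888]);
translate([0, 814, 0]) rotate([0, atan2(288, 840), 0]) cube([37, 30, 888]);
translate([696, 814, 0]) mirror([1, 0, 0]) rotate([0, atan2(288, 840), 0]) cube([37, 30, 888]);


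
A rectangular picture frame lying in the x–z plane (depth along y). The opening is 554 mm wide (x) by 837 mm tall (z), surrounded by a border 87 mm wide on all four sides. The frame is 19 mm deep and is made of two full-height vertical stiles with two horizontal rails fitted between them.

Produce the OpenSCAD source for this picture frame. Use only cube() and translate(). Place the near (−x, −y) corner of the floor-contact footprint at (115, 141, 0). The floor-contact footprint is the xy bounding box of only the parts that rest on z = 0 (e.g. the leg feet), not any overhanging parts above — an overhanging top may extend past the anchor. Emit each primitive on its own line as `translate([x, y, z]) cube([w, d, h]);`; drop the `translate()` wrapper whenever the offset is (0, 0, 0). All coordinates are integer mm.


translate([115, 141, 0]) cube([87, 19, 1011]);
translate([756, 141, 0]) cube([87, 19, 1011]);
translate([202, 141, 0]) cube([554, 19, 87]);
translate([202, 141, 924]) cube([554, 19, 87]);


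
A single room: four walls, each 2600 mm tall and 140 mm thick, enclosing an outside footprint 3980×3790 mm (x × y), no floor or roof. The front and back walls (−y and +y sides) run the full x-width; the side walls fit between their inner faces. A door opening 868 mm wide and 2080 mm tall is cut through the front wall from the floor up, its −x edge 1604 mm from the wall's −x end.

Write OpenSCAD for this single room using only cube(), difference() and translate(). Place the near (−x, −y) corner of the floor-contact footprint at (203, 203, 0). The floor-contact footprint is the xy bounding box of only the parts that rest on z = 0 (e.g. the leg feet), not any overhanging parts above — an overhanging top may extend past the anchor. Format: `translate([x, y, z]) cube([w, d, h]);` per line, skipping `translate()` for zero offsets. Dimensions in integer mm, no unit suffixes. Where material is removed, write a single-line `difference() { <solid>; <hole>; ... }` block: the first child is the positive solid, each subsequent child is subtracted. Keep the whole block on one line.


difference() { translate([203, 203, 0]) cube([3980, 140, 2600]); translate([1807, 203, 0]) cube([868, 140, 2080]); }
translate([203, 3853, 0]) cube([3980, 140, 2600]);
translate([203, 343, 0]) cube([140, 3510, 2600]);
translate([4043, 343, 0]) cube([140, 3510, 2600]);


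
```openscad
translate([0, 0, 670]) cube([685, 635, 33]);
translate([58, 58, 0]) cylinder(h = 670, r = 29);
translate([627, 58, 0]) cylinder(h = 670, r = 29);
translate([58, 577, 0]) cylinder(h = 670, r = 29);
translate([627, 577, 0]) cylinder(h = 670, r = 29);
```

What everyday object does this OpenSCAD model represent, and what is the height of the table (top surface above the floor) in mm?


A table. The table height is 703 mm.

A 685×635×33 slab sits at z = 670 on four Ø58 mm round legs — a table. The top surface is at 670 + 33 = 703 mm.


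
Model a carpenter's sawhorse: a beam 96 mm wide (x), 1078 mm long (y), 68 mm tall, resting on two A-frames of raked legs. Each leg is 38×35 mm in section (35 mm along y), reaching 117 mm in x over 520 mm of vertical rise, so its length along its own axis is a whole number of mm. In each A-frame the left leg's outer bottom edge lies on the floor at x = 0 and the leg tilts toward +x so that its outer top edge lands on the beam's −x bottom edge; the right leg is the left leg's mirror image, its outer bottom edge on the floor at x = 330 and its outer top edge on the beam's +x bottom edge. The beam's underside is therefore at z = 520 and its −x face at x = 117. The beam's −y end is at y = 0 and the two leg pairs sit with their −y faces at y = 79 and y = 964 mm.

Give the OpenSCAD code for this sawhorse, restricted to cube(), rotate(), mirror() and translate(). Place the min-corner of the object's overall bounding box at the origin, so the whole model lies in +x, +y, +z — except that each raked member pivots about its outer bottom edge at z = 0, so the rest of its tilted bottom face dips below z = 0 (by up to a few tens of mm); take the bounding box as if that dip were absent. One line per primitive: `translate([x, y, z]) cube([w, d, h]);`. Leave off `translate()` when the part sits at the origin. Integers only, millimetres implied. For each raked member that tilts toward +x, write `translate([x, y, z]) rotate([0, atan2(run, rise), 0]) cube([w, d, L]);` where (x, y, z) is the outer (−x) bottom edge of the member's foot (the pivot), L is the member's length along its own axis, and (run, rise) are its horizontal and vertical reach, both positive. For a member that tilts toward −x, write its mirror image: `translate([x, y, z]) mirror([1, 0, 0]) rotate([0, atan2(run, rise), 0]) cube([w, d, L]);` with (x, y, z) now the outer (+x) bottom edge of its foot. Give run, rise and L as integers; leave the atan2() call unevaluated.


translate([117, 0, 520]) cube([96, 1078, 68]);
translate([0, 79, 0]) rotate([0, atan2(117, 520), 0]) cube([38, 35, 533]);
translate([330, 79, 0]) mirror([1, 0, 0]) rotate([0, atan2(117, 520), 0]) cube([38, 35, 533]);
translate([0, 964, 0]) rotate([0, atan2(117, 520), 0]) cube([38, 35, 533]);
translate([330, 964, 0]) mirror([1, 0, 0]) rotate([0, atan2(117, 520), 0]) cube([38, 35, 533]);


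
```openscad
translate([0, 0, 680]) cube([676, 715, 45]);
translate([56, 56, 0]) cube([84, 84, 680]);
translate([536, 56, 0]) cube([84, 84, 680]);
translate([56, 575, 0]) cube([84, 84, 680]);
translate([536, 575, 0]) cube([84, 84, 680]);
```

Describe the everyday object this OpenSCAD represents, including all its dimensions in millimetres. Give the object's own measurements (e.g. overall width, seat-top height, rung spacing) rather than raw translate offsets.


A table: top 676 mm (x) × 715 mm (y), 45 mm thick, upper face at z = 725 mm, on four 84×84 mm square legs, each inset 56 mm from the nearest pair of top edges from z = 0 to the bottom of the top.


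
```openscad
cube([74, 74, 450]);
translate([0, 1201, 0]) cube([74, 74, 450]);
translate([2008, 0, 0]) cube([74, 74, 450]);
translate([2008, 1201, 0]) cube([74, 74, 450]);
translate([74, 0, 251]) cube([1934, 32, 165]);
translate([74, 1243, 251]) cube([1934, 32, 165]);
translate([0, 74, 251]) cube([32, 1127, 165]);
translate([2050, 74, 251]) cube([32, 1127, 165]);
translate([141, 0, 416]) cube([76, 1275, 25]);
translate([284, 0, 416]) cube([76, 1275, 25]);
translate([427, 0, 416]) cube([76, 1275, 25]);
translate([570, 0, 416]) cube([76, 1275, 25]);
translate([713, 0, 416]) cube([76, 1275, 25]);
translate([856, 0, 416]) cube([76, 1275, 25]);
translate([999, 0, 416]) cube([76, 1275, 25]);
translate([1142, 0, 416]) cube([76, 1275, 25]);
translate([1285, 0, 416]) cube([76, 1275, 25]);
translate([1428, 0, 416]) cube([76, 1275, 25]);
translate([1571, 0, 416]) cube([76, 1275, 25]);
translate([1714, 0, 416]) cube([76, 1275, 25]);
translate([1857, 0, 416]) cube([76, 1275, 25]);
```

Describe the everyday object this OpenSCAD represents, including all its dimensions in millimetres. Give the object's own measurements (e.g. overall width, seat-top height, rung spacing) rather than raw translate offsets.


A bed frame 2082 mm long (x) by 1275 mm wide (y). Four 74×74 mm corner posts, 450 mm tall, at the corners of the footprint. Four rails of 32 mm thickness and 165 mm height run between adjacent posts with their undersides at z = 251 mm, their outer faces flush with the outside of the frame (the two x-running rails run between the posts' inner faces; the two y-running rails run between the posts' inner faces). 13 slats, each 76 mm wide (x) and 25 mm thick, lie across the top of the two x-running rails, running the full 1275 mm width of the frame in y; along x they sit between the end posts with a 67 mm gap after the −x posts and between neighbouring slats, leaving 75 mm before the +x posts.


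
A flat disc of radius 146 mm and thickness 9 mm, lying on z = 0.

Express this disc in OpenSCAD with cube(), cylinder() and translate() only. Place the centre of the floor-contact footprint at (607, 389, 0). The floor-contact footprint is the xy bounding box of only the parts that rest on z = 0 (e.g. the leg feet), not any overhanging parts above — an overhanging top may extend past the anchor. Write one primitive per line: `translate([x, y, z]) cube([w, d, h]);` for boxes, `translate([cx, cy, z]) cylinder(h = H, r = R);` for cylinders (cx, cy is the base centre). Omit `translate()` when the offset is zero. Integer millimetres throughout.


translate([607, 389, 0]) cylinder(h = 9, r = 146);


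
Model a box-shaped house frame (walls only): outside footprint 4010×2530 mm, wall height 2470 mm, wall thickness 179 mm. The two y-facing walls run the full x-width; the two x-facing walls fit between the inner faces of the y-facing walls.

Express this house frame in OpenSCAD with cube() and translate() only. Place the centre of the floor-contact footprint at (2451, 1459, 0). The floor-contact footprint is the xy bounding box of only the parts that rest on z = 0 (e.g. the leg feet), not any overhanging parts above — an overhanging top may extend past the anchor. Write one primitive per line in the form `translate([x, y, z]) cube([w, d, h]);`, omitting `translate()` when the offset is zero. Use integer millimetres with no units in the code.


translate([446, 194, 0]) cube([4010, 179, 2470]);
translate([446, 2545, 0]) cube([4010, 179, 2470]);
translate([446, 373, 0]) cube([179, 2172, 2470]);
translate([4277, 373, 0]) cube([179, 2172, 2470]);


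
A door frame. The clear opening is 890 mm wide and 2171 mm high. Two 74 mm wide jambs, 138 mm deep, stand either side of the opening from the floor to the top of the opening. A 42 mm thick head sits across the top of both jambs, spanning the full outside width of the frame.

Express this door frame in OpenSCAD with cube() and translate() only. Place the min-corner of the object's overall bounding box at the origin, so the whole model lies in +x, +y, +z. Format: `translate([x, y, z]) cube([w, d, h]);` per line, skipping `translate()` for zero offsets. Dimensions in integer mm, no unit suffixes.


cube([74, 138, 2171]);
translate([964, 0, 0]) cube([74, 138, 2171]);
translate([0, 0, 2171]) cube([1038, 138, 42]);


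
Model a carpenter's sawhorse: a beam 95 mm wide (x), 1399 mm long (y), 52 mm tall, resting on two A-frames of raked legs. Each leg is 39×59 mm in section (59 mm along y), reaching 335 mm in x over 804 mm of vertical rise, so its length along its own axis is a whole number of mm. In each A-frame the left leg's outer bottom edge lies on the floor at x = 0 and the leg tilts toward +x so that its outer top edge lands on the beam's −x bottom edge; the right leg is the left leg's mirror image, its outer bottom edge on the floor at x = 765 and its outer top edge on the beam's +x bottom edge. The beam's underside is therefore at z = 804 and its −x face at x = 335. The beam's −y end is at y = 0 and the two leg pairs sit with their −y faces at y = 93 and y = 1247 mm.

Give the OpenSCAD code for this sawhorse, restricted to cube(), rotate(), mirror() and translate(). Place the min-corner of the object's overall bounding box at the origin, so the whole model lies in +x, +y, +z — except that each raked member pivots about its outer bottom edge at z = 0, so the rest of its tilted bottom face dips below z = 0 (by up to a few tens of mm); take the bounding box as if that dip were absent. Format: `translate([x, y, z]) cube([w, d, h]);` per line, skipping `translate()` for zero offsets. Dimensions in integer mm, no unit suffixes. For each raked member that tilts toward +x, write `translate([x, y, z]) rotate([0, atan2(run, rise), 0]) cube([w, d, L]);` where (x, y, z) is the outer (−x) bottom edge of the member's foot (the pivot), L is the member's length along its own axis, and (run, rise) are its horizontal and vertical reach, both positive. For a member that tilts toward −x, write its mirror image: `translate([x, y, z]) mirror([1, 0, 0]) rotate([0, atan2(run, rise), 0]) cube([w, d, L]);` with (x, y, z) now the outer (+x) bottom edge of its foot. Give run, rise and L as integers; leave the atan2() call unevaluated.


translate([335, 0, 804]) cube([95, 1399, 52]);
translate([0, 93, 0]) rotate([0, atan2(335, 804), 0]) cube([39, 59, 871]);
translate([765, 93, 0]) mirror([1, 0, 0]) rotate([0, atan2(335, 804), 0]) cube([39, 59, 871]);
translate([0, 1247, 0]) rotate([0, atan2(335, 804), 0]) cube([39, 59, 871]);
translate([765, 1247, 0]) mirror([1, 0, 0]) rotate([0, atan2(335, 804), 0]) cube([39, 59, 871]);


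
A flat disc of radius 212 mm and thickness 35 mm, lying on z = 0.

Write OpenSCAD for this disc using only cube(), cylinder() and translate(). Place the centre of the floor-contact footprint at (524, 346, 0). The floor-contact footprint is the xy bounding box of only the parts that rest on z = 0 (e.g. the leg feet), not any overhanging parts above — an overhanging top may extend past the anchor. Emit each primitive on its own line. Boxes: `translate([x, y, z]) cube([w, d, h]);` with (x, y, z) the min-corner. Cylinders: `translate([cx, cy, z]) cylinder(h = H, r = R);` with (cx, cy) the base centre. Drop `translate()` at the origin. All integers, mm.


translate([524, 346, 0]) cylinder(h = 35, r = 212);


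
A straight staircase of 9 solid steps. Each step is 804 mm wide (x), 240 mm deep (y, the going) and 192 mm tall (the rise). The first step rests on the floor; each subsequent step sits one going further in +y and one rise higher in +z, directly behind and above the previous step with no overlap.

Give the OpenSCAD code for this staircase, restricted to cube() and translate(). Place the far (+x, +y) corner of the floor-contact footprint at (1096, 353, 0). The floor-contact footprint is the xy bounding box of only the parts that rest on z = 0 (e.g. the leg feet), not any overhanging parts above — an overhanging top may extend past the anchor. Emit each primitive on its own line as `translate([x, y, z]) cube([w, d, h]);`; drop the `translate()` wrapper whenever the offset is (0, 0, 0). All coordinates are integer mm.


translate([292, 113, 0]) cube([804, 240, 192]);
translate([292, 353, 192]) cube([804, 240, 192]);
translate([292, 593, 384]) cube([804, 240, 192]);
translate([292, 833, 576]) cube([804, 240, 192]);
translate([292, 1073, 768]) cube([804, 240, 192]);
translate([292, 1313, 960]) cube([804, 240, 192]);
translate([292, 1553, 1152]) cube([804, 240, 192]);
translate([292, 1793, 1344]) cube([804, 240, 192]);
translate([292, 2033, 1536]) cube([804, 240, 192]);


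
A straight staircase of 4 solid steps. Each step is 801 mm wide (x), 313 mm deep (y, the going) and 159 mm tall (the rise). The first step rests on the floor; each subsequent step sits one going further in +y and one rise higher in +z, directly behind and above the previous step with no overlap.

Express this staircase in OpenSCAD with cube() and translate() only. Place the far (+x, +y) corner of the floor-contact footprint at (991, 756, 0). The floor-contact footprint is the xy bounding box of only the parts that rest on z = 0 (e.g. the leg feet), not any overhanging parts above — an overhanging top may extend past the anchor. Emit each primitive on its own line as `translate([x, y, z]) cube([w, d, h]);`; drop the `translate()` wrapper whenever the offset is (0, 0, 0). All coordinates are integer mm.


translate([190, 443, 0]) cube([801, 313, 159]);
translate([190, 756, 159]) cube([801, 313, 159]);
translate([190, 1069, 318]) cube([801, 313, 159]);
translate([190, 1382, 477]) cube([801, 313, 159]);


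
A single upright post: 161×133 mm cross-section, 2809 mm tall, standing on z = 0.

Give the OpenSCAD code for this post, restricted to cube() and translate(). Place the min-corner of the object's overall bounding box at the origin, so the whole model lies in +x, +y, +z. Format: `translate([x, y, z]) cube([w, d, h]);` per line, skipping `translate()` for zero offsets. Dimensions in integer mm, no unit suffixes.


cube([161, 133, 2809]);


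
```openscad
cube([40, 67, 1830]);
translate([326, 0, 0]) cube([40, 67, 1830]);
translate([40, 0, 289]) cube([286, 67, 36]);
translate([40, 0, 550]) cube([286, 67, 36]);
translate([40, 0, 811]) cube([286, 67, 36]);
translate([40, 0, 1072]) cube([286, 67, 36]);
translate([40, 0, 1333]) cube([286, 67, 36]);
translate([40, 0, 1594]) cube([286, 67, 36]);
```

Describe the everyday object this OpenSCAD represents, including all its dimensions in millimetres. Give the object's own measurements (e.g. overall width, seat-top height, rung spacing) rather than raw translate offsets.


A straight ladder. Two 40×67 mm vertical rails, 1830 mm tall, stand 366 mm apart (outside-to-outside) with their front faces coplanar on the −y side. 6 rungs, each 67 mm deep and 36 mm tall, span between the inner faces of the rails, front faces flush with the rails. The lowest rung's underside is at z = 289 mm and rungs are spaced 261 mm apart (underside to underside).


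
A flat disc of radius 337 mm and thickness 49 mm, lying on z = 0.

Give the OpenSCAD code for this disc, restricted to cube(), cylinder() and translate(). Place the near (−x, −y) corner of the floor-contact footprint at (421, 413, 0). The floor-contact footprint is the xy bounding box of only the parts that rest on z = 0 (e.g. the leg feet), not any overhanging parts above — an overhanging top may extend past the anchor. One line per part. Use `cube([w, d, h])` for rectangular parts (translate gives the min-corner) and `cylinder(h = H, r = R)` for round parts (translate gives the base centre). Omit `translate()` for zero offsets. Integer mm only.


translate([758, 750, 0]) cylinder(h = 49, r = 337);


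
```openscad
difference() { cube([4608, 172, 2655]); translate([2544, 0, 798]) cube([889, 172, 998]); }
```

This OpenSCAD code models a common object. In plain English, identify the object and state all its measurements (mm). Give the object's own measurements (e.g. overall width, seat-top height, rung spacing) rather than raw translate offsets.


A wall 4608 mm long (x), 172 mm thick (y), 2655 mm tall, with a rectangular window opening cut through it. The opening is 889 mm wide and 998 mm tall; its sill is at z = 798 mm and its near (−x) edge is 2544 mm from the wall's −x end. The opening passes through the full wall thickness.


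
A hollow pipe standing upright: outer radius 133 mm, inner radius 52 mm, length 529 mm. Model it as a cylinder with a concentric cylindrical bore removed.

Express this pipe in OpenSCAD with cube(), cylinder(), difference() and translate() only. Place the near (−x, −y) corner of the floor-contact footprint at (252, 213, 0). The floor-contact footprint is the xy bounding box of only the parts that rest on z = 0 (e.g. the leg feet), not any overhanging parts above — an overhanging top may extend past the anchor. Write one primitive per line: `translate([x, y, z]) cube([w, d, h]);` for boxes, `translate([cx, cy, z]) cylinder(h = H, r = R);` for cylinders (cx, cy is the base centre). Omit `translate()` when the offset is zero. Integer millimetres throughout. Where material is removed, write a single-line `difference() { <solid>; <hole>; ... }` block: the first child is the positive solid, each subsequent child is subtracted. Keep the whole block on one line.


difference() { translate([385, 346, 0]) cylinder(h = 529, r = 133); translate([385, 346, 0]) cylinder(h = 529, r = 52); }
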